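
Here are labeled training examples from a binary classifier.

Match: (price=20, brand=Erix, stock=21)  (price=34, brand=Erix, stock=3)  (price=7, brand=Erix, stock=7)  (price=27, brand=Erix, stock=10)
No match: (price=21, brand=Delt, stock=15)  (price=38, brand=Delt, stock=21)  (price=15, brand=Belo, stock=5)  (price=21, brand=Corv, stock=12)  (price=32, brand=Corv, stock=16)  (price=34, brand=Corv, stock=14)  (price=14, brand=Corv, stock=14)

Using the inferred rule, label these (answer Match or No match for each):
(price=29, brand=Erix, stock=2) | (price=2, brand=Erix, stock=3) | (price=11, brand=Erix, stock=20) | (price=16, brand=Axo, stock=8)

Match, Match, Match, No match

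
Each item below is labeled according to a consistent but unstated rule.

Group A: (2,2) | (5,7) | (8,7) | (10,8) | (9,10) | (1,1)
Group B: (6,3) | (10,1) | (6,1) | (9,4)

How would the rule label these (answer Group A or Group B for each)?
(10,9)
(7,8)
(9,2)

Group A, Group A, Group B

The simplest hypothesis consistent with all the labels is: |first − second| ≤ 2.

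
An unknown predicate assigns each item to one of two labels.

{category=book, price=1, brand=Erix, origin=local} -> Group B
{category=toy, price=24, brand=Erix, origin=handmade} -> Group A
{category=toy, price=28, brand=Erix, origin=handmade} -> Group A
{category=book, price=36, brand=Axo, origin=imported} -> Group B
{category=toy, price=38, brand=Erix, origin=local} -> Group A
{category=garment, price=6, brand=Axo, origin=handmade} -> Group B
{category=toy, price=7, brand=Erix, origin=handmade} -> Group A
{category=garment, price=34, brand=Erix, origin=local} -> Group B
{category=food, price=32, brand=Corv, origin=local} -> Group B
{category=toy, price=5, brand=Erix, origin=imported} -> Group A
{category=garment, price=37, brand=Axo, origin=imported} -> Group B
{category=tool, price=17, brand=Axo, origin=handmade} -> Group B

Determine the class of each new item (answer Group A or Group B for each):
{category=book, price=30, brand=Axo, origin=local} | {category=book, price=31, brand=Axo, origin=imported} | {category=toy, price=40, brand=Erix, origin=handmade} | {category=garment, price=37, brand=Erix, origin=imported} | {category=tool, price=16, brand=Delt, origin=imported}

Group B, Group B, Group A, Group B, Group B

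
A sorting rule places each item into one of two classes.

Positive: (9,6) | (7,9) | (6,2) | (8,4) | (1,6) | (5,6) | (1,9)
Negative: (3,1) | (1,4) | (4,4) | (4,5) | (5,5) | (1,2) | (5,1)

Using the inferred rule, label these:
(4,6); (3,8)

'Positive' ⟺ max ≥ 6.

Positive, Positive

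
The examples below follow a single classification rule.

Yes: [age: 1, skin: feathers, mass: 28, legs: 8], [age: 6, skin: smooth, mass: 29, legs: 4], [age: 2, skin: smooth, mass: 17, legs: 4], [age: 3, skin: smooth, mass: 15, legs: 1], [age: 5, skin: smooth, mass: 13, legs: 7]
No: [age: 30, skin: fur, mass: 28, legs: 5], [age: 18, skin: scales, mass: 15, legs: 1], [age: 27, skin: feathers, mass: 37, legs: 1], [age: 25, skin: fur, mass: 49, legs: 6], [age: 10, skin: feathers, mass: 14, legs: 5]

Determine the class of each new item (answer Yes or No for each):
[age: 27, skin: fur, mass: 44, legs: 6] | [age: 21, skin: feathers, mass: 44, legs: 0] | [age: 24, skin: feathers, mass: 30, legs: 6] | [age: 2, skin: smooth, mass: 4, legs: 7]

No, No, No, Yes

'Yes' ⟺ age ≤ 6.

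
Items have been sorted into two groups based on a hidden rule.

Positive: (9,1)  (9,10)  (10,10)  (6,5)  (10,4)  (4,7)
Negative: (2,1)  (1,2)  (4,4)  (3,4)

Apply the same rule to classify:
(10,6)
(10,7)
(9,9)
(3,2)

The distinguishing property — sum ≥ 10 — holds for all the 'Positive' cases and none of the 'Negative' cases.

Positive, Positive, Positive, Negative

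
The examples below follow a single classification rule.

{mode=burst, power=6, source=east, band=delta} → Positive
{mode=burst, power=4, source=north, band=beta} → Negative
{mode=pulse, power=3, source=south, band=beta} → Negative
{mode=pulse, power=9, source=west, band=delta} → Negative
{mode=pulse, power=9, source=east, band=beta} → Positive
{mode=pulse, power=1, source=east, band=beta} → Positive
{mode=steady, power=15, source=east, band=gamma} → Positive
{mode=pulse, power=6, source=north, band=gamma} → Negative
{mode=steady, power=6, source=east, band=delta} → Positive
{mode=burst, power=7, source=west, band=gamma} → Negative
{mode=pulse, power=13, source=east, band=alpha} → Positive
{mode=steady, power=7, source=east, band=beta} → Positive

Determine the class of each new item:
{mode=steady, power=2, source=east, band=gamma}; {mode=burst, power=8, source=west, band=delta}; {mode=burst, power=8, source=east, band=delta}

Positive, Negative, Positive

The common property of the 'Positive' items is: source is east. No 'Negative' item has it.
{mode=steady, power=2, source=east, band=gamma}: source is east — meets the rule, so Positive.
{mode=burst, power=8, source=west, band=delta}: source is west — does not satisfy this, so Negative.
{mode=burst, power=8, source=east, band=delta}: source is east — meets the rule, so Positive.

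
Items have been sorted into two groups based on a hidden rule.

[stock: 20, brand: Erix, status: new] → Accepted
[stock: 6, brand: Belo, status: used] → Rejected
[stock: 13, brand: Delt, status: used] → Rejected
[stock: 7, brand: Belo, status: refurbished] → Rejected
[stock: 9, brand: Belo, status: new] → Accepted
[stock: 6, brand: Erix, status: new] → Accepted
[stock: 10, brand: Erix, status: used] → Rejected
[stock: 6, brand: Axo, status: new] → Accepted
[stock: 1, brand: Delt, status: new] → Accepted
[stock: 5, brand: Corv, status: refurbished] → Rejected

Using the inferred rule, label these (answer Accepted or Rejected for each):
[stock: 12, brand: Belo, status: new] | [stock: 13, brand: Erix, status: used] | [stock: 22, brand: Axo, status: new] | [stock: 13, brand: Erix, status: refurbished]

The classifier is using: status is new.

Accepted, Rejected, Accepted, Rejected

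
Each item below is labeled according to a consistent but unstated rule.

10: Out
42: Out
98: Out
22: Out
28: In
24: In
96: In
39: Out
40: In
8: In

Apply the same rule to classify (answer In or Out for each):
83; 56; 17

Comparing the two groups points to one rule — multiple of 4.
Out: 83, since 83 = 4·20 + 3.
In: 56, since 56 = 4·14.
Out: 17, since 17 = 4·4 + 1.

Out, In, Out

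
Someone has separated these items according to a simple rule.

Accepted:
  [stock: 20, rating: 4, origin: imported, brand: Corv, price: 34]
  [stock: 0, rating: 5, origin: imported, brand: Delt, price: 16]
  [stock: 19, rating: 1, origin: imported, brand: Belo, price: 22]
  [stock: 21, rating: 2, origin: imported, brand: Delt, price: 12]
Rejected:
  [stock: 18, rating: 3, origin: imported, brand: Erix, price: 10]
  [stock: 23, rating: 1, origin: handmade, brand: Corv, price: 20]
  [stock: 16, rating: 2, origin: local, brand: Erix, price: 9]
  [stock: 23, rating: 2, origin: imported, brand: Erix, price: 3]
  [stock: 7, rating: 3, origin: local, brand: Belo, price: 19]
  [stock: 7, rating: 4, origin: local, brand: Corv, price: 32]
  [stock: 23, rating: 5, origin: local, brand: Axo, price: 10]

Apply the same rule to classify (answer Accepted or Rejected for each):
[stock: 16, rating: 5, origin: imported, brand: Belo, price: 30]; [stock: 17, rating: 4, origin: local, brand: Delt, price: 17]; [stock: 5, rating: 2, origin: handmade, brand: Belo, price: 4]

Accepted, Rejected, Rejected

Every 'Accepted' example satisfies: origin is imported AND price ≥ 12. None of the 'Rejected' examples do.
[stock: 16, rating: 5, origin: imported, brand: Belo, price: 30] → origin is imported, price = 30 → Accepted. [stock: 17, rating: 4, origin: local, brand: Delt, price: 17] → origin is local, price = 17 → Rejected. [stock: 5, rating: 2, origin: handmade, brand: Belo, price: 4] → origin is handmade, price = 4 → Rejected.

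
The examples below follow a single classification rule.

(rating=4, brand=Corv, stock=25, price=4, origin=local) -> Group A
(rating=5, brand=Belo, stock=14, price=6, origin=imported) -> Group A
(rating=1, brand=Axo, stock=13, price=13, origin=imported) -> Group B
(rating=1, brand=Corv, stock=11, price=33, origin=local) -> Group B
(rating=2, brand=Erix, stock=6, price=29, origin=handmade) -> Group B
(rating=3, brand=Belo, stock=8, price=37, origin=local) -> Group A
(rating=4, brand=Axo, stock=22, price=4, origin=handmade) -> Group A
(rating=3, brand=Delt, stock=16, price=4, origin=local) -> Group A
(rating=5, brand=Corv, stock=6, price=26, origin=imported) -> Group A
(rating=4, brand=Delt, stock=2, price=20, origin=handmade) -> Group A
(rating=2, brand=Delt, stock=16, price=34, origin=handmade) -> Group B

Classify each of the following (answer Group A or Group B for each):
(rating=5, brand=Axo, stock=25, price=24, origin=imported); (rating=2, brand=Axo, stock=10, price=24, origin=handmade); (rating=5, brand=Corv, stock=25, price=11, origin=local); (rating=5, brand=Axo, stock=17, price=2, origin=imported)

The classifier is using: rating ≥ 3.
(rating=5, brand=Axo, stock=25, price=24, origin=imported) → rating = 5 → Group A. (rating=2, brand=Axo, stock=10, price=24, origin=handmade) → rating = 2 → Group B. (rating=5, brand=Corv, stock=25, price=11, origin=local) → rating = 5 → Group A. (rating=5, brand=Axo, stock=17, price=2, origin=imported) → rating = 5 → Group A.

Group A, Group B, Group A, Group A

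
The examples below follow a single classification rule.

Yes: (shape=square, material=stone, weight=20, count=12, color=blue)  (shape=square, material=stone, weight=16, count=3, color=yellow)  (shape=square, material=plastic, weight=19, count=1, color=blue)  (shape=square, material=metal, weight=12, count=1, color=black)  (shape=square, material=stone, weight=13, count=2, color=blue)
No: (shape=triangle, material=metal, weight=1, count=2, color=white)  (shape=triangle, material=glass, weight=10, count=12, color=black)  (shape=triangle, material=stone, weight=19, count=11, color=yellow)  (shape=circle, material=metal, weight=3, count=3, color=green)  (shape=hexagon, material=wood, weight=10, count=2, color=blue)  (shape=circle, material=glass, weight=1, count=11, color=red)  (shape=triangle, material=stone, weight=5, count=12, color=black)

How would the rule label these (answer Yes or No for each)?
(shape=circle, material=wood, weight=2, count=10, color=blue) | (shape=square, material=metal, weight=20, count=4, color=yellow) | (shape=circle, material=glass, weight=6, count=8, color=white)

No, Yes, No

The common property of the 'Yes' items is: shape is square. No 'No' item has it.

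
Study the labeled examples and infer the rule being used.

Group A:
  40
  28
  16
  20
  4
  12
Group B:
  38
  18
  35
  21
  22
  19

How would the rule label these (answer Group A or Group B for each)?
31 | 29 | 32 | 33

Checking candidate rules against both groups, what survives is: multiple of 4.
31 → 31 = 4·7 + 3 → Group B.
29 → 29 = 4·7 + 1 → Group B.
32 → 32 = 4·8 → Group A.
33 → 33 = 4·8 + 1 → Group B.

Group B, Group B, Group A, Group B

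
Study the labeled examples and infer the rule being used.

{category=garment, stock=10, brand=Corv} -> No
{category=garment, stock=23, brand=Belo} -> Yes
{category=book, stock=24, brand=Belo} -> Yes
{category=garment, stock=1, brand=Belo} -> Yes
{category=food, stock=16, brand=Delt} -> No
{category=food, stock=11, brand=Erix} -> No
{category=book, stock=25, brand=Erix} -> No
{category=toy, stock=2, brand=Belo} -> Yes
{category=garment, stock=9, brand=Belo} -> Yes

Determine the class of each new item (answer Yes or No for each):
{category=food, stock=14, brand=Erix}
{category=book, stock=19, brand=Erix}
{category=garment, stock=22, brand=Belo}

No, No, Yes

Checking candidate rules against both groups, what survives is: brand is Belo.
{category=food, stock=14, brand=Erix} → brand is Erix → No.
{category=book, stock=19, brand=Erix} → brand is Erix → No.
{category=garment, stock=22, brand=Belo} → brand is Belo → Yes.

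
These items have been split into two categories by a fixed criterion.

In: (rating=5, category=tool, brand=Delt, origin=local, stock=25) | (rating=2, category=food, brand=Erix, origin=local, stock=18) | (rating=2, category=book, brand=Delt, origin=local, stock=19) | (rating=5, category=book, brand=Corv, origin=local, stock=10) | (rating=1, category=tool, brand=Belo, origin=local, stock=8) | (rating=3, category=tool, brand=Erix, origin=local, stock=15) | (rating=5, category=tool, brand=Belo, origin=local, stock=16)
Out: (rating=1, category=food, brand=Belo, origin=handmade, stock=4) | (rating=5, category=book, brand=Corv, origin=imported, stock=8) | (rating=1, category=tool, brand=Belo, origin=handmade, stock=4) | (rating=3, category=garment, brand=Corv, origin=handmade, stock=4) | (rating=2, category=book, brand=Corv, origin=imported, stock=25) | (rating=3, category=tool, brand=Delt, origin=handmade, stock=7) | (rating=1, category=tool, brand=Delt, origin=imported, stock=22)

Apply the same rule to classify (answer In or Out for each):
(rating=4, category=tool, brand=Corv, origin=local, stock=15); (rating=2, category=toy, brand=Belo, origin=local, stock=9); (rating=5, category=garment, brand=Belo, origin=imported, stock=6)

In, In, Out

Rule: origin is local. This holds for each 'In' example and fails for each 'Out' one.
(rating=4, category=tool, brand=Corv, origin=local, stock=15): origin is local, has this property → In.
(rating=2, category=toy, brand=Belo, origin=local, stock=9): origin is local, has this property → In.
(rating=5, category=garment, brand=Belo, origin=imported, stock=6): origin is imported, does not satisfy this → Out.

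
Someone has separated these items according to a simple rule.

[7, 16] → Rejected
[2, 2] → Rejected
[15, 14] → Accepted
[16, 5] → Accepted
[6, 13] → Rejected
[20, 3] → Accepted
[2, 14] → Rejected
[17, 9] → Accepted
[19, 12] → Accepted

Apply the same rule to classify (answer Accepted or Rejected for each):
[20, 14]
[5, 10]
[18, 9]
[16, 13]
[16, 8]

Accepted, Rejected, Accepted, Accepted, Accepted

One predicate separates the groups cleanly: first > second.
[20, 14] — 20 > 14, hence Accepted. [5, 10] — 5 < 10, hence Rejected. [18, 9] — 18 > 9, hence Accepted. [16, 13] — 16 > 13, hence Accepted. [16, 8] — 16 > 8, hence Accepted.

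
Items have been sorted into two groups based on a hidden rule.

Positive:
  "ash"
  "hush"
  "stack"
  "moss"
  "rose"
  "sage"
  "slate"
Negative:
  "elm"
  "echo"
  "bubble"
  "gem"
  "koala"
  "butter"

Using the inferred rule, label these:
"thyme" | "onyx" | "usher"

Looking at the examples, the only property every 'Positive' case has and every 'Negative' case lacks is: contains 's'.
"thyme" → no 's' → Negative.
"onyx" → no 's' → Negative.
"usher" → has 's' → Positive.

Negative, Negative, Positive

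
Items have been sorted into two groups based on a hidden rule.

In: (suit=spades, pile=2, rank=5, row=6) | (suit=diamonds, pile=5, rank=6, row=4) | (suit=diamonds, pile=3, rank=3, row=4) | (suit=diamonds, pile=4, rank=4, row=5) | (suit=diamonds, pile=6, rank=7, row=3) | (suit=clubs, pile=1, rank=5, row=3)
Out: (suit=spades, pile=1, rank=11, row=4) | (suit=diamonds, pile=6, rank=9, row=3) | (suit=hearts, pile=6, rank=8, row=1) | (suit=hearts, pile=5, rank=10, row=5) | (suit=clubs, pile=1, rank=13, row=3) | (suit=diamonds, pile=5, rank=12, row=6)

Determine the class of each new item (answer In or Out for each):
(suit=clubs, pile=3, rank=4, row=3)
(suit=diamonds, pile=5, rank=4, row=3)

In, In

'In' ⟺ rank ≤ 7.
(suit=clubs, pile=3, rank=4, row=3): rank = 4 — matches, so In.
(suit=diamonds, pile=5, rank=4, row=3): rank = 4 — matches, so In.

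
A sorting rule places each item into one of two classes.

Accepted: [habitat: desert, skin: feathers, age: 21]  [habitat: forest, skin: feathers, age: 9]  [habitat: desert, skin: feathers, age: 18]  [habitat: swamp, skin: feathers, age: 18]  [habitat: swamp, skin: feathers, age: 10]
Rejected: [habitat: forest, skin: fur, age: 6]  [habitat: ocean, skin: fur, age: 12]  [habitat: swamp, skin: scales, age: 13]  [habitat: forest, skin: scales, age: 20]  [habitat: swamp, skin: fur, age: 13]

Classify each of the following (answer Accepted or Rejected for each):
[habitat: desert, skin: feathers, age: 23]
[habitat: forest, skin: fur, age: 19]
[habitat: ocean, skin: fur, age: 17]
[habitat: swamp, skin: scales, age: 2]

Accepted, Rejected, Rejected, Rejected

The common property of the 'Accepted' items is: skin is feathers. No 'Rejected' item has it.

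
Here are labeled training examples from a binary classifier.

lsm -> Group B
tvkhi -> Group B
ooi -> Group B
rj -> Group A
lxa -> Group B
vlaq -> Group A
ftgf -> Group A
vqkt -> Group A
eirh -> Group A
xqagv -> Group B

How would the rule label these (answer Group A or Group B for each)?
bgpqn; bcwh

Group B, Group A

The simplest hypothesis consistent with all the labels is: even length.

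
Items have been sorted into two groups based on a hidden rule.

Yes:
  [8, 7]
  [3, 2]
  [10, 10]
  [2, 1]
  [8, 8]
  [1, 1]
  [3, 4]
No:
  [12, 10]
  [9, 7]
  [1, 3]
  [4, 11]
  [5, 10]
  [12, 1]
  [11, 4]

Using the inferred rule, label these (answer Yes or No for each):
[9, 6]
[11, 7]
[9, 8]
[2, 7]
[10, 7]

A rule that fits every label: |first − second| ≤ 1 — true of each 'Yes' example, false of each 'No' one.
No: [9, 6], since |9−6| = 3.
No: [11, 7], since |11−7| = 4.
Yes: [9, 8], since |9−8| = 1.
No: [2, 7], since |2−7| = 5.
No: [10, 7], since |10−7| = 3.

No, No, Yes, No, No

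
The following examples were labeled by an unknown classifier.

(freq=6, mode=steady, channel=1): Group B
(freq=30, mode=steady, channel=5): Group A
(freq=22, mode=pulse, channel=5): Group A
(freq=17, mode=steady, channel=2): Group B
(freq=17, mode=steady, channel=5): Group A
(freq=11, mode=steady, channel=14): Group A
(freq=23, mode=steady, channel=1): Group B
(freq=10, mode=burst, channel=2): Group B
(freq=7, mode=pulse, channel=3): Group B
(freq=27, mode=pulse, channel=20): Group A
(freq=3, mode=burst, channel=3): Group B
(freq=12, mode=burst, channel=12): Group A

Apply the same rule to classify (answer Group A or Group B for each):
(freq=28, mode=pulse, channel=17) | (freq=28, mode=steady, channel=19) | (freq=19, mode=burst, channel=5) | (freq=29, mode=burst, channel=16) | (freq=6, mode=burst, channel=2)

Group A, Group A, Group A, Group A, Group B

A rule that fits every label: channel ≥ 5 — true of each 'Group A' example, false of each 'Group B' one.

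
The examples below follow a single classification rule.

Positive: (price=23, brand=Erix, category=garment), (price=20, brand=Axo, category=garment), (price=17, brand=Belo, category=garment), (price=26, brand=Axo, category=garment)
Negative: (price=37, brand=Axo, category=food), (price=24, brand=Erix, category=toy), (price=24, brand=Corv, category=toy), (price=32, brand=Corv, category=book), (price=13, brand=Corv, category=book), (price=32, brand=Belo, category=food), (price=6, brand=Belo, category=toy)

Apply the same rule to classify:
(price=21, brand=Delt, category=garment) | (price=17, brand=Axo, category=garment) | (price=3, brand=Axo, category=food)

Positive, Positive, Negative

'Positive' ⟺ category is garment.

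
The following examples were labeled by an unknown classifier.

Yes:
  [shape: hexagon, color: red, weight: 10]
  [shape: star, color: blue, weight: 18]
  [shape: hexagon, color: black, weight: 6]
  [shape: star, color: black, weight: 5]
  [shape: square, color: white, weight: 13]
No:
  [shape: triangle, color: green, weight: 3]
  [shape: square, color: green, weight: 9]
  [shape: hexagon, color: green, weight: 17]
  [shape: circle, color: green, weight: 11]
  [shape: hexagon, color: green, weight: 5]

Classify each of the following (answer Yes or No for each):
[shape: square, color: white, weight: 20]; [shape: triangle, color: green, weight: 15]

Yes, No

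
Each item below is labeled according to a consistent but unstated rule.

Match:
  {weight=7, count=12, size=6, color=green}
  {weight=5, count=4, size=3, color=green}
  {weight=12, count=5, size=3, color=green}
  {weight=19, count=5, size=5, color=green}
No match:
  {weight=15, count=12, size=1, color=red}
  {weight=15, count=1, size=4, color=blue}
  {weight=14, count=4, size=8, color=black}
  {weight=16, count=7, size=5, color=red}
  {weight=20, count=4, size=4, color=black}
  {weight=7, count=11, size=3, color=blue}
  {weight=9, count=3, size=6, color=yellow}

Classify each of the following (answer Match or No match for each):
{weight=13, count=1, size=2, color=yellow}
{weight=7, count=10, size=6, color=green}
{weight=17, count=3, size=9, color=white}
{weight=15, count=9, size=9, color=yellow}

Looking at the examples, the only property every 'Match' case has and every 'No match' case lacks is: color is green.

No match, Match, No match, No match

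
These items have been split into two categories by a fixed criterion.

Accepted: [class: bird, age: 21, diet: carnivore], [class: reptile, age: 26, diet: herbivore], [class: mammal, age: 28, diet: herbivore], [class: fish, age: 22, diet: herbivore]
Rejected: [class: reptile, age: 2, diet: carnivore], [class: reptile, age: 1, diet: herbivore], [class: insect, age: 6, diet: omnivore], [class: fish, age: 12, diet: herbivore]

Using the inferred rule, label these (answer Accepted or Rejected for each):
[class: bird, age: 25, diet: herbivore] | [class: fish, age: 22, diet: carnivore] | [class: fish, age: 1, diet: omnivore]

Accepted, Accepted, Rejected

The rule appears to be: age ≥ 21.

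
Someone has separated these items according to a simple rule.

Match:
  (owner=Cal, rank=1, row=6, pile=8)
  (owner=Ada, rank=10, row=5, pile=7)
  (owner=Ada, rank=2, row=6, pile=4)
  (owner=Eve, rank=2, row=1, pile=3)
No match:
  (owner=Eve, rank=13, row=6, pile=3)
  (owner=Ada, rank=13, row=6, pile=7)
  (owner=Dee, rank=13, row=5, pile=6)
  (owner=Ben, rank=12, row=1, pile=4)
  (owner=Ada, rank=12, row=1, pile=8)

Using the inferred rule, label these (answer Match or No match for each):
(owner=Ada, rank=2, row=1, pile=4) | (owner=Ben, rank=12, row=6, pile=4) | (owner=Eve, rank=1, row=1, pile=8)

Match, No match, Match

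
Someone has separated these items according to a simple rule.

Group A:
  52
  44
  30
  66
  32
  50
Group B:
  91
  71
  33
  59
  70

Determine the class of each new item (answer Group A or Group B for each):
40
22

Group A, Group A

One predicate separates the groups cleanly: even AND at most 66.
40 → 40 is even, 40 ≤ 66 → Group A.
22 → 22 is even, 22 ≤ 66 → Group A.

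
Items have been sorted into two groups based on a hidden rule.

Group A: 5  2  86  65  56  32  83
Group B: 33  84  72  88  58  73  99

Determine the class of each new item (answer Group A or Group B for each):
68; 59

Group A, Group A

Comparing the two groups points to one rule — ≡ 2 (mod 3).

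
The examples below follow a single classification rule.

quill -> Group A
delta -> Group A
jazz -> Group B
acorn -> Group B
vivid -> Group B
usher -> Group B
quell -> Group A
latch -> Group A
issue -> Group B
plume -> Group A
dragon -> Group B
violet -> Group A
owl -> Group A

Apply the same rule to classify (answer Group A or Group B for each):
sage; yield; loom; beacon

Group B, Group A, Group A, Group B

A rule that fits every label: contains 'l' — true of each 'Group A' example, false of each 'Group B' one.
sage — no 'l', hence Group B. yield — has 'l', hence Group A. loom — has 'l', hence Group A. beacon — no 'l', hence Group B.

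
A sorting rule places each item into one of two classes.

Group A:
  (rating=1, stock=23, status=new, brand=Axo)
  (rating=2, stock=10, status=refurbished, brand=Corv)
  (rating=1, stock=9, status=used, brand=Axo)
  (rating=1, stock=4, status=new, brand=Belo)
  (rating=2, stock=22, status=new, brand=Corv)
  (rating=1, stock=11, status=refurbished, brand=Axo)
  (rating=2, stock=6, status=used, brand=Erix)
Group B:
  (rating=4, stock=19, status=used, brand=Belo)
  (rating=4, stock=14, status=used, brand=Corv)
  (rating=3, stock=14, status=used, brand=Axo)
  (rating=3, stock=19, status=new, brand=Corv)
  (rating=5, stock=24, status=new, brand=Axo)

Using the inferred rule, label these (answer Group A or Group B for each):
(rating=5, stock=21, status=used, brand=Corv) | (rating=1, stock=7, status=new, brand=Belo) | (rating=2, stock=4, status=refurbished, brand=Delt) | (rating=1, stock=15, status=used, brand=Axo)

The rule appears to be: rating ≤ 2.

Group B, Group A, Group A, Group A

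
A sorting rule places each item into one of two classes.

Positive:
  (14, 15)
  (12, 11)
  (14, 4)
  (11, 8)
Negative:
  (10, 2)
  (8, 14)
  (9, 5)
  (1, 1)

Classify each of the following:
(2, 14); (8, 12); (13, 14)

The classifier is using: first ≥ 11.
(2, 14) — first 2, hence Negative. (8, 12) — first 8, hence Negative. (13, 14) — first 13, hence Positive.

Negative, Negative, Positive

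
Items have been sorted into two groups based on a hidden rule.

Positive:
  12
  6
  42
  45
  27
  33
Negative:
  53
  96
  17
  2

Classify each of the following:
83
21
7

Negative, Positive, Negative

'Positive' ⟺ multiple of 3 AND at most 45.
83 — 83 = 3·27 + 2, 83 > 45, hence Negative. 21 — 21 = 3·7, 21 ≤ 45, hence Positive. 7 — 7 = 3·2 + 1, 7 ≤ 45, hence Negative.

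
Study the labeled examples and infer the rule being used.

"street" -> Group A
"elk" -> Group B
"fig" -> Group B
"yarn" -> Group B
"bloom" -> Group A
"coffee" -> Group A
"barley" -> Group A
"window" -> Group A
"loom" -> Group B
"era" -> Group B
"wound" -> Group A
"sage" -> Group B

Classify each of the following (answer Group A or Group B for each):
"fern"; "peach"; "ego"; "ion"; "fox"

Group B, Group A, Group B, Group B, Group B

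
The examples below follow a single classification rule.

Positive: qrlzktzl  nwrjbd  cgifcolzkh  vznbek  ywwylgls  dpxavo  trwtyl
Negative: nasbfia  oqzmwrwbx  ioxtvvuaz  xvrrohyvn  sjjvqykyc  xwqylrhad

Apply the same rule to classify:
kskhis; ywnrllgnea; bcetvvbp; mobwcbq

Positive, Positive, Positive, Negative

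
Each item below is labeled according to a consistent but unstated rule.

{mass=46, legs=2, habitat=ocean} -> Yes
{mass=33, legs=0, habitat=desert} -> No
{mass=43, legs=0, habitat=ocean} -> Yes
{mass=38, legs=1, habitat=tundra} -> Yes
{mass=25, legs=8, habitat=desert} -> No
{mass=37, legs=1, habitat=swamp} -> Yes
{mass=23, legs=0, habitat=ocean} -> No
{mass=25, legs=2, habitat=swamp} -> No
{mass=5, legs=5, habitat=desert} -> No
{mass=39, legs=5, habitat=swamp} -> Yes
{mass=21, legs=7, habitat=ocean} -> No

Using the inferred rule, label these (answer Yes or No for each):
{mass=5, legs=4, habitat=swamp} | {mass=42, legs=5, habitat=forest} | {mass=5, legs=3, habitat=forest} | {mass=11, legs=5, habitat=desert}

'Yes' ⟺ mass ≥ 37.
{mass=5, legs=4, habitat=swamp} — mass = 5, hence No.
{mass=42, legs=5, habitat=forest} — mass = 42, hence Yes.
{mass=5, legs=3, habitat=forest} — mass = 5, hence No.
{mass=11, legs=5, habitat=desert} — mass = 11, hence No.

No, Yes, No, No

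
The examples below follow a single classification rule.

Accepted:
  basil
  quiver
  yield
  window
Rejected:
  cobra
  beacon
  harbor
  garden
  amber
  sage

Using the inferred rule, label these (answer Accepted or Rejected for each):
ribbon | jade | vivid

Accepted, Rejected, Accepted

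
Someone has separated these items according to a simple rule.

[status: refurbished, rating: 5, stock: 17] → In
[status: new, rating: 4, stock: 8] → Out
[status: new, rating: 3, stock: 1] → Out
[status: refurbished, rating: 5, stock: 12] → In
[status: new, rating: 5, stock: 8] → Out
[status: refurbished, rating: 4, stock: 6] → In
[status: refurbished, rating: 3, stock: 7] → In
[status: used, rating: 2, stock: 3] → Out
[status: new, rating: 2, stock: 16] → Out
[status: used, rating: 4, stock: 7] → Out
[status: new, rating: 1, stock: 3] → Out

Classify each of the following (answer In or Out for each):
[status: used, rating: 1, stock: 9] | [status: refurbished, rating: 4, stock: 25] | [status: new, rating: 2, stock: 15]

Out, In, Out

Looking at the examples, the only property every 'In' case has and every 'Out' case lacks is: status is refurbished.
[status: used, rating: 1, stock: 9] — status is used, hence Out. [status: refurbished, rating: 4, stock: 25] — status is refurbished, hence In. [status: new, rating: 2, stock: 15] — status is new, hence Out.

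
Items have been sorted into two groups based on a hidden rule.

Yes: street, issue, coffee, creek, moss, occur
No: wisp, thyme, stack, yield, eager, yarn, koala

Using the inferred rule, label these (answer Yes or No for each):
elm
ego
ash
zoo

No, No, No, Yes

Looking at the examples, the only property every 'Yes' case has and every 'No' case lacks is: has a double letter.
elm — no doubled letter, hence No.
ego — no doubled letter, hence No.
ash — no doubled letter, hence No.
zoo — 'oo' doubled, hence Yes.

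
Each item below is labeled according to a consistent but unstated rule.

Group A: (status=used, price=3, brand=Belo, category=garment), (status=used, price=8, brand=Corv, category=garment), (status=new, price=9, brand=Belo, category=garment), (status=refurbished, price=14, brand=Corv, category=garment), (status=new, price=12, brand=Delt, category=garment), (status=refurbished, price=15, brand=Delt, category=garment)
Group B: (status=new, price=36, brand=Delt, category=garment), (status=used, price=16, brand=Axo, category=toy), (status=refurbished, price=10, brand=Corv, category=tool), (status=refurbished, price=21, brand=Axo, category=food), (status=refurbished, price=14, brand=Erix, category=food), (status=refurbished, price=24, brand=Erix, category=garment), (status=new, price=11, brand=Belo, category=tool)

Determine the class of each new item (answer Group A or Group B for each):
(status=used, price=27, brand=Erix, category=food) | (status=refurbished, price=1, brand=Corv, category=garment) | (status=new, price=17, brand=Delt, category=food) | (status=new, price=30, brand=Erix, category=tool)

Group B, Group A, Group B, Group B

The distinguishing property — category is garment AND price ≤ 15 — holds for all the 'Group A' cases and none of the 'Group B' cases.
Group B: (status=used, price=27, brand=Erix, category=food), since category is food, price = 27. Group A: (status=refurbished, price=1, brand=Corv, category=garment), since category is garment, price = 1. Group B: (status=new, price=17, brand=Delt, category=food), since category is food, price = 17. Group B: (status=new, price=30, brand=Erix, category=tool), since category is tool, price = 30.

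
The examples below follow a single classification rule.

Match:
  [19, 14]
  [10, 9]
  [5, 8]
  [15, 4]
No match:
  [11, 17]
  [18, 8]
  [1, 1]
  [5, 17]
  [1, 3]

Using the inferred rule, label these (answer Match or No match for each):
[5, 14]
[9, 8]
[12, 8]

Rule: sum is odd. This holds for each 'Match' example and fails for each 'No match' one.
[5, 14]: 5+14 = 19 — meets the rule, so Match.
[9, 8]: 9+8 = 17 — meets the rule, so Match.
[12, 8]: 12+8 = 20 — lacks this property, so No match.

Match, Match, No match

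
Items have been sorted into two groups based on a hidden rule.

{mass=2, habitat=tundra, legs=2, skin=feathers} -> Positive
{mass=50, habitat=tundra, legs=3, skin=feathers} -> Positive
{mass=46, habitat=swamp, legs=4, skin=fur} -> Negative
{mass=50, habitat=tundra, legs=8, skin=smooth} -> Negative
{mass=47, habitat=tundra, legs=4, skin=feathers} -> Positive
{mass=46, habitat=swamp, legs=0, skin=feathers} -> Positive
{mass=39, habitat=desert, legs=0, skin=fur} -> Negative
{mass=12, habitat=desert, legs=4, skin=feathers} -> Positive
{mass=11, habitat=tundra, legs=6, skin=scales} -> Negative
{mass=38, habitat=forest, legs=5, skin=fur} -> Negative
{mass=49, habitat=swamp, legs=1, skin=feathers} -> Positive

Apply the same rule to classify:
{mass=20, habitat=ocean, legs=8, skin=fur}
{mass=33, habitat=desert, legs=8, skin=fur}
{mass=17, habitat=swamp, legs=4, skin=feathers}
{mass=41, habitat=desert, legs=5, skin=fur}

Negative, Negative, Positive, Negative

The simplest hypothesis consistent with all the labels is: skin is feathers.
{mass=20, habitat=ocean, legs=8, skin=fur}: skin is fur, does not fit → Negative. {mass=33, habitat=desert, legs=8, skin=fur}: skin is fur, does not fit → Negative. {mass=17, habitat=swamp, legs=4, skin=feathers}: skin is feathers, qualifies → Positive. {mass=41, habitat=desert, legs=5, skin=fur}: skin is fur, does not fit → Negative.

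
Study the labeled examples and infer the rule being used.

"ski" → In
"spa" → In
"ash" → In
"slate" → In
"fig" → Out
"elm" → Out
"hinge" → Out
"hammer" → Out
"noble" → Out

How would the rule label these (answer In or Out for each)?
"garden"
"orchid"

One predicate separates the groups cleanly: contains 's'.
"garden": Out (no 's'). "orchid": Out (no 's').

Out, Out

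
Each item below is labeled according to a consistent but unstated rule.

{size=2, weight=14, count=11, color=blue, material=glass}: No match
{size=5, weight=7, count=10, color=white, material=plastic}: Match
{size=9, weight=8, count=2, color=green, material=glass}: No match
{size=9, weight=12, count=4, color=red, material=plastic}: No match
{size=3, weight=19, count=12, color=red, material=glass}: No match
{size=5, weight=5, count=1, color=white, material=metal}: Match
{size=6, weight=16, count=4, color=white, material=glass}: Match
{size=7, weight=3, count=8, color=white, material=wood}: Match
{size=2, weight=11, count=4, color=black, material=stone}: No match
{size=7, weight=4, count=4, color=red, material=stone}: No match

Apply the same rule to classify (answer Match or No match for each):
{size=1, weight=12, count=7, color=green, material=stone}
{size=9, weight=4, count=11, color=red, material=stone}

The rule appears to be: color is white.
{size=1, weight=12, count=7, color=green, material=stone}: color is green, doesn't qualify → No match.
{size=9, weight=4, count=11, color=red, material=stone}: color is red, doesn't qualify → No match.

No match, No match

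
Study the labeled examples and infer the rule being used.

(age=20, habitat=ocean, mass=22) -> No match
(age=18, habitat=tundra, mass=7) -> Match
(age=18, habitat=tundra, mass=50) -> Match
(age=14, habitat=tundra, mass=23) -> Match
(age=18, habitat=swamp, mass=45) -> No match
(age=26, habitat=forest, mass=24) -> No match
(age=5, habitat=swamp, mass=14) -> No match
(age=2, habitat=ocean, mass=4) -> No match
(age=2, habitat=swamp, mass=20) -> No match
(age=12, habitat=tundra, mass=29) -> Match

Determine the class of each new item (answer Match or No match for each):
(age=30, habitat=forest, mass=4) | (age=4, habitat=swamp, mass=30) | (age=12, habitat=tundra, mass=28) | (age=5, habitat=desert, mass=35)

A rule that fits every label: habitat is tundra — true of each 'Match' example, false of each 'No match' one.
No match: (age=30, habitat=forest, mass=4), since habitat is forest.
No match: (age=4, habitat=swamp, mass=30), since habitat is swamp.
Match: (age=12, habitat=tundra, mass=28), since habitat is tundra.
No match: (age=5, habitat=desert, mass=35), since habitat is desert.

No match, No match, Match, No match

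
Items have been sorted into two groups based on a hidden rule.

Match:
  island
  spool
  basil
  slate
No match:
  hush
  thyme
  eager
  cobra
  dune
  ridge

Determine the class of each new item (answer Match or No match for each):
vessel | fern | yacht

Match, No match, No match

Rule: contains 'l'. This holds for each 'Match' example and fails for each 'No match' one.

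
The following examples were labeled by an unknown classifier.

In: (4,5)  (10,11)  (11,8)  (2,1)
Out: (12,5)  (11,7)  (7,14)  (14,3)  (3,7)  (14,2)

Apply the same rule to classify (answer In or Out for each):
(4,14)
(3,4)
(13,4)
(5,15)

Out, In, Out, Out

The pattern is that an item is 'In' exactly when: |first − second| ≤ 3.
(4,14) → |4−14| = 10 → Out.
(3,4) → |3−4| = 1 → In.
(13,4) → |13−4| = 9 → Out.
(5,15) → |5−15| = 10 → Out.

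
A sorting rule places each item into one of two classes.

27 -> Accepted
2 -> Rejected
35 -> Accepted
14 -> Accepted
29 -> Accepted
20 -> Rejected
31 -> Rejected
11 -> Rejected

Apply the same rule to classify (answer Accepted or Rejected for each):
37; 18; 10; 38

Accepted, Accepted, Rejected, Accepted

The pattern is that an item is 'Accepted' exactly when: digit sum ≥ 5.
37 — digit sum 3+7 = 10, hence Accepted. 18 — digit sum 1+8 = 9, hence Accepted. 10 — digit sum 1+0 = 1, hence Rejected. 38 — digit sum 3+8 = 11, hence Accepted.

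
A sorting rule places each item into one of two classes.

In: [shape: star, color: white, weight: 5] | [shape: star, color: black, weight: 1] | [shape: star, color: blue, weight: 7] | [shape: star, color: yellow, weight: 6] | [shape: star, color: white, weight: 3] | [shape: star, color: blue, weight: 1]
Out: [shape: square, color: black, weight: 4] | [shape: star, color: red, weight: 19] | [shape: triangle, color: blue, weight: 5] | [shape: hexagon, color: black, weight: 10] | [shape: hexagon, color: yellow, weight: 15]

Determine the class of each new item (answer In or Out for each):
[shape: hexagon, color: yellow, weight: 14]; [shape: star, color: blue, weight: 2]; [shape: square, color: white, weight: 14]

Out, In, Out

The rule appears to be: shape is star AND weight ≤ 7.
[shape: hexagon, color: yellow, weight: 14]: shape is hexagon, weight = 14, doesn't match → Out. [shape: star, color: blue, weight: 2]: shape is star, weight = 2, fits → In. [shape: square, color: white, weight: 14]: shape is square, weight = 14, doesn't match → Out.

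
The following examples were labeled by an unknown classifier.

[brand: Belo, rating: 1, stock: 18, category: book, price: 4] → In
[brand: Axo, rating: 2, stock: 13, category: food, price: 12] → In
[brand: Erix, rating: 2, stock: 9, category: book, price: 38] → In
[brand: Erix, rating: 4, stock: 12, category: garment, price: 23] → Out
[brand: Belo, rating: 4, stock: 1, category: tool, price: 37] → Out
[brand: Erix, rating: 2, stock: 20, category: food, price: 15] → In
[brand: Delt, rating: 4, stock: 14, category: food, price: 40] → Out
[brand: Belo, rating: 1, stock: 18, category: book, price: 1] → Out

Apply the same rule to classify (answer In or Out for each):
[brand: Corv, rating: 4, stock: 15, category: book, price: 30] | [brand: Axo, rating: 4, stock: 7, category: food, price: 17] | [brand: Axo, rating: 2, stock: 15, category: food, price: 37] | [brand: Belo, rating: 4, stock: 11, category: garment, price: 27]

The classifier is using: rating ≤ 2 AND price ≥ 4.

Out, Out, In, Out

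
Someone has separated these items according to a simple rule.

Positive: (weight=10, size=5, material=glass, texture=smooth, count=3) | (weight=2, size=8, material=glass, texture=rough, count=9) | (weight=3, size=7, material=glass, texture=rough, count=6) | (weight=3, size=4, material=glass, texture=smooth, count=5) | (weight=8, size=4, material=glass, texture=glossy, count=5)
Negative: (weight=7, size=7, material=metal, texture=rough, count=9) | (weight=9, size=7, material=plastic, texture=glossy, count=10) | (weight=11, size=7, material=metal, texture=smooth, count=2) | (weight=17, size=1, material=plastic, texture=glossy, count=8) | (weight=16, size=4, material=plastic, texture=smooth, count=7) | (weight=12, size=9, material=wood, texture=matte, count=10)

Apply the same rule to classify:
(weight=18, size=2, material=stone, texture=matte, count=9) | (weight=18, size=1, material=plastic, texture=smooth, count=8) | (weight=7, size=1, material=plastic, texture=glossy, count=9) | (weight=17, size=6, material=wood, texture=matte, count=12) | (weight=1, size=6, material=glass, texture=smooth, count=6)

The classifier is using: material is glass.

Negative, Negative, Negative, Negative, Positive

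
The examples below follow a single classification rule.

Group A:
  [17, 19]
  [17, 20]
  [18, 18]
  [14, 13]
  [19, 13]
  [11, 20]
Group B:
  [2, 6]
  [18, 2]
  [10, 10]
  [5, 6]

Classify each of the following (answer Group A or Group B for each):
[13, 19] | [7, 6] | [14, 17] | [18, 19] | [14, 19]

Rule: sum ≥ 27. This holds for each 'Group A' example and fails for each 'Group B' one.
[13, 19]: 13+19 = 32, qualifies → Group A.
[7, 6]: 7+6 = 13, doesn't qualify → Group B.
[14, 17]: 14+17 = 31, qualifies → Group A.
[18, 19]: 18+19 = 37, qualifies → Group A.
[14, 19]: 14+19 = 33, qualifies → Group A.

Group A, Group B, Group A, Group A, Group A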